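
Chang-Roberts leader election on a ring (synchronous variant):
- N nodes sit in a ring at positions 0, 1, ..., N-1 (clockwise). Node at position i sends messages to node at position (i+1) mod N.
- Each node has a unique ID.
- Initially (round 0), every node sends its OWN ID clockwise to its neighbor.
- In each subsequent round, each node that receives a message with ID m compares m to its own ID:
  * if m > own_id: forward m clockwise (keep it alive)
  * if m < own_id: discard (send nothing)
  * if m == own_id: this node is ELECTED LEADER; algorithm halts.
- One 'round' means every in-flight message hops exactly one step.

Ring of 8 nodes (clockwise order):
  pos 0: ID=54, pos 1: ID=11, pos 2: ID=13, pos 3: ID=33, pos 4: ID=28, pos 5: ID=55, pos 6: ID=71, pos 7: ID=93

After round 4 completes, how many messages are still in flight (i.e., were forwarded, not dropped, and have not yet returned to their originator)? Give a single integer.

Answer: 2

Derivation:
Round 1: pos1(id11) recv 54: fwd; pos2(id13) recv 11: drop; pos3(id33) recv 13: drop; pos4(id28) recv 33: fwd; pos5(id55) recv 28: drop; pos6(id71) recv 55: drop; pos7(id93) recv 71: drop; pos0(id54) recv 93: fwd
Round 2: pos2(id13) recv 54: fwd; pos5(id55) recv 33: drop; pos1(id11) recv 93: fwd
Round 3: pos3(id33) recv 54: fwd; pos2(id13) recv 93: fwd
Round 4: pos4(id28) recv 54: fwd; pos3(id33) recv 93: fwd
After round 4: 2 messages still in flight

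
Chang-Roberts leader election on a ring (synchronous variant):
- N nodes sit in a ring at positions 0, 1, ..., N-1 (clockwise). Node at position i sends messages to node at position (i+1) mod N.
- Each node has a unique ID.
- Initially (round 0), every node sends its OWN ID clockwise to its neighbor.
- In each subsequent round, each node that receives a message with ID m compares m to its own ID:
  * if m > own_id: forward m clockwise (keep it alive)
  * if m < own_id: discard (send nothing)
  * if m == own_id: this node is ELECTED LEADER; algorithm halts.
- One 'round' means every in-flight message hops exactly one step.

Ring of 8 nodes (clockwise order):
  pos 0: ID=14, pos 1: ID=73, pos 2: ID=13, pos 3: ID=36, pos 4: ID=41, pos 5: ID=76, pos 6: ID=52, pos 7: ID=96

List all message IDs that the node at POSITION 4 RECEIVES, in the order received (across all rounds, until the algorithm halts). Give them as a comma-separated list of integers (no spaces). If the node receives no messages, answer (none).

Round 1: pos1(id73) recv 14: drop; pos2(id13) recv 73: fwd; pos3(id36) recv 13: drop; pos4(id41) recv 36: drop; pos5(id76) recv 41: drop; pos6(id52) recv 76: fwd; pos7(id96) recv 52: drop; pos0(id14) recv 96: fwd
Round 2: pos3(id36) recv 73: fwd; pos7(id96) recv 76: drop; pos1(id73) recv 96: fwd
Round 3: pos4(id41) recv 73: fwd; pos2(id13) recv 96: fwd
Round 4: pos5(id76) recv 73: drop; pos3(id36) recv 96: fwd
Round 5: pos4(id41) recv 96: fwd
Round 6: pos5(id76) recv 96: fwd
Round 7: pos6(id52) recv 96: fwd
Round 8: pos7(id96) recv 96: ELECTED

Answer: 36,73,96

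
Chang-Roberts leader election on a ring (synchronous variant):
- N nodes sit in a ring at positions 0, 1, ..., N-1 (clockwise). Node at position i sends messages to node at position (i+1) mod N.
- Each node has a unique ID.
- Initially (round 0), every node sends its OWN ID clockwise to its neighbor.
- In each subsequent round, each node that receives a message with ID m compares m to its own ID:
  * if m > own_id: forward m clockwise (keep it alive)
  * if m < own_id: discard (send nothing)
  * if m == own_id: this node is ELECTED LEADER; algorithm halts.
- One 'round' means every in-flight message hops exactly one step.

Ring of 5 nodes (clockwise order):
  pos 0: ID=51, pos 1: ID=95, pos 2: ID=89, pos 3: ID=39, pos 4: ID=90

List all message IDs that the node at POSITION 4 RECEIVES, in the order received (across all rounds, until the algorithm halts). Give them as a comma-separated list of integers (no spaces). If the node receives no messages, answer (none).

Answer: 39,89,95

Derivation:
Round 1: pos1(id95) recv 51: drop; pos2(id89) recv 95: fwd; pos3(id39) recv 89: fwd; pos4(id90) recv 39: drop; pos0(id51) recv 90: fwd
Round 2: pos3(id39) recv 95: fwd; pos4(id90) recv 89: drop; pos1(id95) recv 90: drop
Round 3: pos4(id90) recv 95: fwd
Round 4: pos0(id51) recv 95: fwd
Round 5: pos1(id95) recv 95: ELECTED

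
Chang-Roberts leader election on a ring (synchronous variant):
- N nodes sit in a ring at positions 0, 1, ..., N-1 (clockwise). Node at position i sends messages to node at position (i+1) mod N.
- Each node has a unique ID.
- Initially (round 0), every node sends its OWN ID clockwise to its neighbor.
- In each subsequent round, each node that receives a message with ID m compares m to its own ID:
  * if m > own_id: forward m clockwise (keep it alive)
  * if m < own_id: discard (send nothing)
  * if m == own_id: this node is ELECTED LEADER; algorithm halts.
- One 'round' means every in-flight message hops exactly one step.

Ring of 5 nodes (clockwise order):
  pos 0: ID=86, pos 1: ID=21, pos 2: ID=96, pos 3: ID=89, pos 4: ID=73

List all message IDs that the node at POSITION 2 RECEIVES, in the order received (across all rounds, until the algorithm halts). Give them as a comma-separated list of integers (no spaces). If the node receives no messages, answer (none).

Round 1: pos1(id21) recv 86: fwd; pos2(id96) recv 21: drop; pos3(id89) recv 96: fwd; pos4(id73) recv 89: fwd; pos0(id86) recv 73: drop
Round 2: pos2(id96) recv 86: drop; pos4(id73) recv 96: fwd; pos0(id86) recv 89: fwd
Round 3: pos0(id86) recv 96: fwd; pos1(id21) recv 89: fwd
Round 4: pos1(id21) recv 96: fwd; pos2(id96) recv 89: drop
Round 5: pos2(id96) recv 96: ELECTED

Answer: 21,86,89,96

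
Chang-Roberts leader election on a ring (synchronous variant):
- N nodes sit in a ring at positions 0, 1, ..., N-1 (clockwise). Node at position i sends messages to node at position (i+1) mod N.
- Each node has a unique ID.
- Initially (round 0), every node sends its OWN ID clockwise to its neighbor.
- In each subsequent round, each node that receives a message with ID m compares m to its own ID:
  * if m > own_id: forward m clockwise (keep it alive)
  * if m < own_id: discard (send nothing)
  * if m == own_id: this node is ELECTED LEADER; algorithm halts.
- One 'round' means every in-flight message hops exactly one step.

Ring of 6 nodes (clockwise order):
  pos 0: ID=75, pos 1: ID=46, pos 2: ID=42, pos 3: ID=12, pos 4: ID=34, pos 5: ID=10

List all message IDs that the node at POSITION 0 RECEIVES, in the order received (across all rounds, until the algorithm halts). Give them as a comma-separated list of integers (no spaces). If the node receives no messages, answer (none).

Round 1: pos1(id46) recv 75: fwd; pos2(id42) recv 46: fwd; pos3(id12) recv 42: fwd; pos4(id34) recv 12: drop; pos5(id10) recv 34: fwd; pos0(id75) recv 10: drop
Round 2: pos2(id42) recv 75: fwd; pos3(id12) recv 46: fwd; pos4(id34) recv 42: fwd; pos0(id75) recv 34: drop
Round 3: pos3(id12) recv 75: fwd; pos4(id34) recv 46: fwd; pos5(id10) recv 42: fwd
Round 4: pos4(id34) recv 75: fwd; pos5(id10) recv 46: fwd; pos0(id75) recv 42: drop
Round 5: pos5(id10) recv 75: fwd; pos0(id75) recv 46: drop
Round 6: pos0(id75) recv 75: ELECTED

Answer: 10,34,42,46,75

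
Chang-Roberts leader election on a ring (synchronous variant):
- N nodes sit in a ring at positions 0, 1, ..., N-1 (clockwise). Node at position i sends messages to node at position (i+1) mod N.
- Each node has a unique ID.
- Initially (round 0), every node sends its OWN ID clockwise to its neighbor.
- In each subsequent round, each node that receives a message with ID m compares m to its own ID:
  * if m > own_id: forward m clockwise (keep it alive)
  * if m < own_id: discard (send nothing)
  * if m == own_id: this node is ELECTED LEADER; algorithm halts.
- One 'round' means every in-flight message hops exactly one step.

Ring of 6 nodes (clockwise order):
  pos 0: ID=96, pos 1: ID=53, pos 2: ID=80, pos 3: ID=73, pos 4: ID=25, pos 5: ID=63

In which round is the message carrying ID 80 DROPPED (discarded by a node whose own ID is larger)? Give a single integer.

Round 1: pos1(id53) recv 96: fwd; pos2(id80) recv 53: drop; pos3(id73) recv 80: fwd; pos4(id25) recv 73: fwd; pos5(id63) recv 25: drop; pos0(id96) recv 63: drop
Round 2: pos2(id80) recv 96: fwd; pos4(id25) recv 80: fwd; pos5(id63) recv 73: fwd
Round 3: pos3(id73) recv 96: fwd; pos5(id63) recv 80: fwd; pos0(id96) recv 73: drop
Round 4: pos4(id25) recv 96: fwd; pos0(id96) recv 80: drop
Round 5: pos5(id63) recv 96: fwd
Round 6: pos0(id96) recv 96: ELECTED
Message ID 80 originates at pos 2; dropped at pos 0 in round 4

Answer: 4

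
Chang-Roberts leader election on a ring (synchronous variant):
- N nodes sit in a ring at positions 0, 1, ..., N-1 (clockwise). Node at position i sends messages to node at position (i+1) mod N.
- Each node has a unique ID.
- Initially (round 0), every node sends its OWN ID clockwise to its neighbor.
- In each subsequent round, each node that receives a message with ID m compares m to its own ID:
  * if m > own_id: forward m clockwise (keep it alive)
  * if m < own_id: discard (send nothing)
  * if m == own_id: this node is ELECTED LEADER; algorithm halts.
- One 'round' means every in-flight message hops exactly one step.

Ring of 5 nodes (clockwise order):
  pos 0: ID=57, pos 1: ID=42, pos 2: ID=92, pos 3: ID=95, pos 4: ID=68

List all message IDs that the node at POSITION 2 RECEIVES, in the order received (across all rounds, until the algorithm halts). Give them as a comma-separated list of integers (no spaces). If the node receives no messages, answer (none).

Answer: 42,57,68,95

Derivation:
Round 1: pos1(id42) recv 57: fwd; pos2(id92) recv 42: drop; pos3(id95) recv 92: drop; pos4(id68) recv 95: fwd; pos0(id57) recv 68: fwd
Round 2: pos2(id92) recv 57: drop; pos0(id57) recv 95: fwd; pos1(id42) recv 68: fwd
Round 3: pos1(id42) recv 95: fwd; pos2(id92) recv 68: drop
Round 4: pos2(id92) recv 95: fwd
Round 5: pos3(id95) recv 95: ELECTED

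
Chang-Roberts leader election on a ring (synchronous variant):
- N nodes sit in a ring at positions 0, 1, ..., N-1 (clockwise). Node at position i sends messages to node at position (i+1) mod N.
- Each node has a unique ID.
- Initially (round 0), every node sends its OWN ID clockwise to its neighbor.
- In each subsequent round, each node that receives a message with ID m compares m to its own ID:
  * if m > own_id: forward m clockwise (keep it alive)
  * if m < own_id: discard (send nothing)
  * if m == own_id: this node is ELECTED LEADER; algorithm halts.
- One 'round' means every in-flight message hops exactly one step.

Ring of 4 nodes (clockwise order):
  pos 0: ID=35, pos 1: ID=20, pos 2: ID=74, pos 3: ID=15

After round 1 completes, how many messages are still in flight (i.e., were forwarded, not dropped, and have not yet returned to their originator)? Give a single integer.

Round 1: pos1(id20) recv 35: fwd; pos2(id74) recv 20: drop; pos3(id15) recv 74: fwd; pos0(id35) recv 15: drop
After round 1: 2 messages still in flight

Answer: 2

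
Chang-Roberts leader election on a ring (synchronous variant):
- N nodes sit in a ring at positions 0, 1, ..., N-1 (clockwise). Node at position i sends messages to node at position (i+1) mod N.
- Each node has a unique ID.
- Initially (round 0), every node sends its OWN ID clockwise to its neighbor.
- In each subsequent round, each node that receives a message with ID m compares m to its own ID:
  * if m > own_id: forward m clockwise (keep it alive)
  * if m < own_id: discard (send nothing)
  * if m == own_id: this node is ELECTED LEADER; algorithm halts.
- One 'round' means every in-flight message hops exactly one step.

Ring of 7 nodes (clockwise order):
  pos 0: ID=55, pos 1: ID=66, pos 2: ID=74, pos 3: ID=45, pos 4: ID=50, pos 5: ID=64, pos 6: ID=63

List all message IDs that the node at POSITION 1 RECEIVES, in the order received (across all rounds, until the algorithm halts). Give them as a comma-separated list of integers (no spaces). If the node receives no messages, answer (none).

Answer: 55,63,64,74

Derivation:
Round 1: pos1(id66) recv 55: drop; pos2(id74) recv 66: drop; pos3(id45) recv 74: fwd; pos4(id50) recv 45: drop; pos5(id64) recv 50: drop; pos6(id63) recv 64: fwd; pos0(id55) recv 63: fwd
Round 2: pos4(id50) recv 74: fwd; pos0(id55) recv 64: fwd; pos1(id66) recv 63: drop
Round 3: pos5(id64) recv 74: fwd; pos1(id66) recv 64: drop
Round 4: pos6(id63) recv 74: fwd
Round 5: pos0(id55) recv 74: fwd
Round 6: pos1(id66) recv 74: fwd
Round 7: pos2(id74) recv 74: ELECTED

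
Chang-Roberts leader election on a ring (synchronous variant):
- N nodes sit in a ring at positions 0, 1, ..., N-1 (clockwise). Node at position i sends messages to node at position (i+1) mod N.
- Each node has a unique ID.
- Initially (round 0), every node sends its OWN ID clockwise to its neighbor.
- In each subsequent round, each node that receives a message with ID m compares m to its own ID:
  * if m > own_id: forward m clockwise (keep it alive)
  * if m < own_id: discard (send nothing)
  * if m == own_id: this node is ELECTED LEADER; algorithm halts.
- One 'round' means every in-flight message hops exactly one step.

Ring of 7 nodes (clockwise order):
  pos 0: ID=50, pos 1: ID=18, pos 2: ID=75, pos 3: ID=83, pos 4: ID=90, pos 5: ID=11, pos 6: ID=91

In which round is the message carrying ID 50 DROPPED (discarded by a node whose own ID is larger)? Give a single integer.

Answer: 2

Derivation:
Round 1: pos1(id18) recv 50: fwd; pos2(id75) recv 18: drop; pos3(id83) recv 75: drop; pos4(id90) recv 83: drop; pos5(id11) recv 90: fwd; pos6(id91) recv 11: drop; pos0(id50) recv 91: fwd
Round 2: pos2(id75) recv 50: drop; pos6(id91) recv 90: drop; pos1(id18) recv 91: fwd
Round 3: pos2(id75) recv 91: fwd
Round 4: pos3(id83) recv 91: fwd
Round 5: pos4(id90) recv 91: fwd
Round 6: pos5(id11) recv 91: fwd
Round 7: pos6(id91) recv 91: ELECTED
Message ID 50 originates at pos 0; dropped at pos 2 in round 2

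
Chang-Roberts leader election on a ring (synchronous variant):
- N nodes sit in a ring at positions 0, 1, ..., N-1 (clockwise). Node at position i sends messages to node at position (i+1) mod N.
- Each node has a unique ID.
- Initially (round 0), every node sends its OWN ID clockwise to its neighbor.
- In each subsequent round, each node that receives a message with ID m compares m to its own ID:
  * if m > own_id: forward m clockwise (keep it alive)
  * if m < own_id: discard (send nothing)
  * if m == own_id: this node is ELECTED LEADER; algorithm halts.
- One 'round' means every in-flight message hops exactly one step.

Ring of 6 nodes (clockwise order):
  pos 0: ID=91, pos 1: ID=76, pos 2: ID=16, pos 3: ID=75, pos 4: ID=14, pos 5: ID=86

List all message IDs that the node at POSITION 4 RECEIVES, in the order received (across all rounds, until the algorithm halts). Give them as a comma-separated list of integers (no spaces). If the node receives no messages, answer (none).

Answer: 75,76,91

Derivation:
Round 1: pos1(id76) recv 91: fwd; pos2(id16) recv 76: fwd; pos3(id75) recv 16: drop; pos4(id14) recv 75: fwd; pos5(id86) recv 14: drop; pos0(id91) recv 86: drop
Round 2: pos2(id16) recv 91: fwd; pos3(id75) recv 76: fwd; pos5(id86) recv 75: drop
Round 3: pos3(id75) recv 91: fwd; pos4(id14) recv 76: fwd
Round 4: pos4(id14) recv 91: fwd; pos5(id86) recv 76: drop
Round 5: pos5(id86) recv 91: fwd
Round 6: pos0(id91) recv 91: ELECTED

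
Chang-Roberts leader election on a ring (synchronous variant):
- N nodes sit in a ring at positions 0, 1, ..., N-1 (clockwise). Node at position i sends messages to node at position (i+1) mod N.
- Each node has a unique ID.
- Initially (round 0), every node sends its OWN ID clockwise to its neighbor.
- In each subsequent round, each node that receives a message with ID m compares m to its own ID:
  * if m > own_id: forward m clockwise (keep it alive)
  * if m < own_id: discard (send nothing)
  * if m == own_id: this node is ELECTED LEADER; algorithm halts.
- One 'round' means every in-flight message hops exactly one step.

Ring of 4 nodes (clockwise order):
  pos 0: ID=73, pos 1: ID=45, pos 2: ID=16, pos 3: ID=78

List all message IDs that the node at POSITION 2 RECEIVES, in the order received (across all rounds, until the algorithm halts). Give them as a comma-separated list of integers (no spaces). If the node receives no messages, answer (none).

Answer: 45,73,78

Derivation:
Round 1: pos1(id45) recv 73: fwd; pos2(id16) recv 45: fwd; pos3(id78) recv 16: drop; pos0(id73) recv 78: fwd
Round 2: pos2(id16) recv 73: fwd; pos3(id78) recv 45: drop; pos1(id45) recv 78: fwd
Round 3: pos3(id78) recv 73: drop; pos2(id16) recv 78: fwd
Round 4: pos3(id78) recv 78: ELECTED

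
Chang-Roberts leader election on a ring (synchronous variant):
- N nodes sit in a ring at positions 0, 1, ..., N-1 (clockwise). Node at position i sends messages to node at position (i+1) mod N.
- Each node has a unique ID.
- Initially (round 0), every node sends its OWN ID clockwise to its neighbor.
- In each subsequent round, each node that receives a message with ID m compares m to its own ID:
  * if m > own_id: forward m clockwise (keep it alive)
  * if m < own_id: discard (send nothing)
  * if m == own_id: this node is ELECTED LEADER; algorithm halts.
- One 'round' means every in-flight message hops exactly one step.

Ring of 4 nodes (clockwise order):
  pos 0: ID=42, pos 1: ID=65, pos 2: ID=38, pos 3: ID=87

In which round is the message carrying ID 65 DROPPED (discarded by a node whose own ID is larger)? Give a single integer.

Answer: 2

Derivation:
Round 1: pos1(id65) recv 42: drop; pos2(id38) recv 65: fwd; pos3(id87) recv 38: drop; pos0(id42) recv 87: fwd
Round 2: pos3(id87) recv 65: drop; pos1(id65) recv 87: fwd
Round 3: pos2(id38) recv 87: fwd
Round 4: pos3(id87) recv 87: ELECTED
Message ID 65 originates at pos 1; dropped at pos 3 in round 2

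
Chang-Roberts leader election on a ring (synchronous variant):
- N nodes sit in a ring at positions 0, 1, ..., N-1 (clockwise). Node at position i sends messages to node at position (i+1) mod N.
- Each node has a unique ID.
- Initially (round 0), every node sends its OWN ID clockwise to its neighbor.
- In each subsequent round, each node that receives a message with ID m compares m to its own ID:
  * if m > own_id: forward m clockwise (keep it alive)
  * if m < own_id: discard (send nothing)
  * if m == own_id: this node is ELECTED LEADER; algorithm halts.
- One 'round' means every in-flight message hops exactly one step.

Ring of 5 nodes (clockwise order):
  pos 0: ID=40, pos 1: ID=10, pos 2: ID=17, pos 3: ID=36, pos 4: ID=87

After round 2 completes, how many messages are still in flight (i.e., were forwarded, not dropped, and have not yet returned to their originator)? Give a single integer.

Round 1: pos1(id10) recv 40: fwd; pos2(id17) recv 10: drop; pos3(id36) recv 17: drop; pos4(id87) recv 36: drop; pos0(id40) recv 87: fwd
Round 2: pos2(id17) recv 40: fwd; pos1(id10) recv 87: fwd
After round 2: 2 messages still in flight

Answer: 2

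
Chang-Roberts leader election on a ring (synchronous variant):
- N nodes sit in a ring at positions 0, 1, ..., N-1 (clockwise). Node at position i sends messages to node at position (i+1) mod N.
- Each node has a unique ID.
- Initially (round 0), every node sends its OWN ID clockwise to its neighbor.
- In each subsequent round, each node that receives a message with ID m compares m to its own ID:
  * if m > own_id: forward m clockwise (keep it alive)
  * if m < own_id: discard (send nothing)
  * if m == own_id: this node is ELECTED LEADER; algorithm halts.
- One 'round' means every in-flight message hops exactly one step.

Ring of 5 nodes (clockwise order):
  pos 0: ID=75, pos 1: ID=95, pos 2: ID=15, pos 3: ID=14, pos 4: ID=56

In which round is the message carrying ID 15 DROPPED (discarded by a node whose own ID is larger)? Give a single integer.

Answer: 2

Derivation:
Round 1: pos1(id95) recv 75: drop; pos2(id15) recv 95: fwd; pos3(id14) recv 15: fwd; pos4(id56) recv 14: drop; pos0(id75) recv 56: drop
Round 2: pos3(id14) recv 95: fwd; pos4(id56) recv 15: drop
Round 3: pos4(id56) recv 95: fwd
Round 4: pos0(id75) recv 95: fwd
Round 5: pos1(id95) recv 95: ELECTED
Message ID 15 originates at pos 2; dropped at pos 4 in round 2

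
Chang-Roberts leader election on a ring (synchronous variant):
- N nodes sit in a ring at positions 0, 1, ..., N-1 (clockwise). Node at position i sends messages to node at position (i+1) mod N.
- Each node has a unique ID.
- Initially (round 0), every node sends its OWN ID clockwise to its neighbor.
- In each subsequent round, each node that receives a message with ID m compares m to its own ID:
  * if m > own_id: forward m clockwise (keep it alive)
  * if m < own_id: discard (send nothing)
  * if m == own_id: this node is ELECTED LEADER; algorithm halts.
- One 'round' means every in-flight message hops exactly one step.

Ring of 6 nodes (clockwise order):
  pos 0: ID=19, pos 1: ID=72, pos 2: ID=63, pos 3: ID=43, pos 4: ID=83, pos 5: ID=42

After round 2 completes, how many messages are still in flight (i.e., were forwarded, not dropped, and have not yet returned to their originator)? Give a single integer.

Round 1: pos1(id72) recv 19: drop; pos2(id63) recv 72: fwd; pos3(id43) recv 63: fwd; pos4(id83) recv 43: drop; pos5(id42) recv 83: fwd; pos0(id19) recv 42: fwd
Round 2: pos3(id43) recv 72: fwd; pos4(id83) recv 63: drop; pos0(id19) recv 83: fwd; pos1(id72) recv 42: drop
After round 2: 2 messages still in flight

Answer: 2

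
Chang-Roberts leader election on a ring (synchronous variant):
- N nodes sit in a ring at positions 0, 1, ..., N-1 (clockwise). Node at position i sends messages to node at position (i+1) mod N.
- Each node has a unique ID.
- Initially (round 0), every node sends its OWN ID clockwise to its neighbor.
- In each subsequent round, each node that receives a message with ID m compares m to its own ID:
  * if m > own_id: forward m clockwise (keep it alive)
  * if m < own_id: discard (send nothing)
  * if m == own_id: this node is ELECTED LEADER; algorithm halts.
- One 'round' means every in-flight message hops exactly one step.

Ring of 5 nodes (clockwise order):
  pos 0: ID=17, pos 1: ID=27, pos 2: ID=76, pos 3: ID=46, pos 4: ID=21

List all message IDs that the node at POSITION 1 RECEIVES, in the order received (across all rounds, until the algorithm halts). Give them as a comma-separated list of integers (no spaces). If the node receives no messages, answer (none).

Round 1: pos1(id27) recv 17: drop; pos2(id76) recv 27: drop; pos3(id46) recv 76: fwd; pos4(id21) recv 46: fwd; pos0(id17) recv 21: fwd
Round 2: pos4(id21) recv 76: fwd; pos0(id17) recv 46: fwd; pos1(id27) recv 21: drop
Round 3: pos0(id17) recv 76: fwd; pos1(id27) recv 46: fwd
Round 4: pos1(id27) recv 76: fwd; pos2(id76) recv 46: drop
Round 5: pos2(id76) recv 76: ELECTED

Answer: 17,21,46,76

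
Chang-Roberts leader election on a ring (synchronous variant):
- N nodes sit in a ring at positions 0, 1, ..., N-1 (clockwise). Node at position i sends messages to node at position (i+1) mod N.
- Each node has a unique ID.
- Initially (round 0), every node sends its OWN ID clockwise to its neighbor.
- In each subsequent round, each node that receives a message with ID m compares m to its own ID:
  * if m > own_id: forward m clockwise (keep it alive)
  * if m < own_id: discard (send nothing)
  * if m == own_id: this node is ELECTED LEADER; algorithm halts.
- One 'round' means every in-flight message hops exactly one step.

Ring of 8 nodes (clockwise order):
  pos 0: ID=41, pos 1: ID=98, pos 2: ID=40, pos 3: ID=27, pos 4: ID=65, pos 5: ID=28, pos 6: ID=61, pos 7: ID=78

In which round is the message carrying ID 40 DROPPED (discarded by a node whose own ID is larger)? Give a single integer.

Answer: 2

Derivation:
Round 1: pos1(id98) recv 41: drop; pos2(id40) recv 98: fwd; pos3(id27) recv 40: fwd; pos4(id65) recv 27: drop; pos5(id28) recv 65: fwd; pos6(id61) recv 28: drop; pos7(id78) recv 61: drop; pos0(id41) recv 78: fwd
Round 2: pos3(id27) recv 98: fwd; pos4(id65) recv 40: drop; pos6(id61) recv 65: fwd; pos1(id98) recv 78: drop
Round 3: pos4(id65) recv 98: fwd; pos7(id78) recv 65: drop
Round 4: pos5(id28) recv 98: fwd
Round 5: pos6(id61) recv 98: fwd
Round 6: pos7(id78) recv 98: fwd
Round 7: pos0(id41) recv 98: fwd
Round 8: pos1(id98) recv 98: ELECTED
Message ID 40 originates at pos 2; dropped at pos 4 in round 2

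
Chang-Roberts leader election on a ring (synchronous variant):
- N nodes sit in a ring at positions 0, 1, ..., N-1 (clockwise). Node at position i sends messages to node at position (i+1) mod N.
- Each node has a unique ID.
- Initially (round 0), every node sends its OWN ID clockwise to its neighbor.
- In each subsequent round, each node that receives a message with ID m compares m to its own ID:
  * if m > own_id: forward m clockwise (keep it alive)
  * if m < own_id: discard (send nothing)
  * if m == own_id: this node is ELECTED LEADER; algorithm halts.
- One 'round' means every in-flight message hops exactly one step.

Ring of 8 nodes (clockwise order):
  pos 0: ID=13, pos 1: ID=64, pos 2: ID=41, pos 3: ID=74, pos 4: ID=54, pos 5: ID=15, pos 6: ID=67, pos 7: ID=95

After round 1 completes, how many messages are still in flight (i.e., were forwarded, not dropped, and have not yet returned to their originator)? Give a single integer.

Round 1: pos1(id64) recv 13: drop; pos2(id41) recv 64: fwd; pos3(id74) recv 41: drop; pos4(id54) recv 74: fwd; pos5(id15) recv 54: fwd; pos6(id67) recv 15: drop; pos7(id95) recv 67: drop; pos0(id13) recv 95: fwd
After round 1: 4 messages still in flight

Answer: 4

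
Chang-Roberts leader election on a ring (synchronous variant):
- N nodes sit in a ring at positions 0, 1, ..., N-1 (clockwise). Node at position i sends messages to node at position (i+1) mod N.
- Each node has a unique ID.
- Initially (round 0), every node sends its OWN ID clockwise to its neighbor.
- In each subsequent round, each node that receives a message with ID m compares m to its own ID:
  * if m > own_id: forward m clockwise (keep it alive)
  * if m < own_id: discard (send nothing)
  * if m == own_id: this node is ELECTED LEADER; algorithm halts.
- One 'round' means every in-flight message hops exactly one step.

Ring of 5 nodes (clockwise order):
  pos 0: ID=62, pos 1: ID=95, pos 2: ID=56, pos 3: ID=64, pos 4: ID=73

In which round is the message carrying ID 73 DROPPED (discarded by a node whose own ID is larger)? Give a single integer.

Round 1: pos1(id95) recv 62: drop; pos2(id56) recv 95: fwd; pos3(id64) recv 56: drop; pos4(id73) recv 64: drop; pos0(id62) recv 73: fwd
Round 2: pos3(id64) recv 95: fwd; pos1(id95) recv 73: drop
Round 3: pos4(id73) recv 95: fwd
Round 4: pos0(id62) recv 95: fwd
Round 5: pos1(id95) recv 95: ELECTED
Message ID 73 originates at pos 4; dropped at pos 1 in round 2

Answer: 2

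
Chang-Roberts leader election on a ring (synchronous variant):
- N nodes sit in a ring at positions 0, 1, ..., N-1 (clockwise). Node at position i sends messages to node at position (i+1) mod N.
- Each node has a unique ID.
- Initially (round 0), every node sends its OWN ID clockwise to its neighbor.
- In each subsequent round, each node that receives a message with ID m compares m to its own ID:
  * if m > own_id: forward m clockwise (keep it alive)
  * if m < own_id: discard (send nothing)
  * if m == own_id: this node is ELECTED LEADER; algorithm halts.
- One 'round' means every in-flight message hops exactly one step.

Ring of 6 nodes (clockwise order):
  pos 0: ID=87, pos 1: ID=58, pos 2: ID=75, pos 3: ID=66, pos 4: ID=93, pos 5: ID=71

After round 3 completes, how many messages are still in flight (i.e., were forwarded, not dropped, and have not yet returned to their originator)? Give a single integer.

Round 1: pos1(id58) recv 87: fwd; pos2(id75) recv 58: drop; pos3(id66) recv 75: fwd; pos4(id93) recv 66: drop; pos5(id71) recv 93: fwd; pos0(id87) recv 71: drop
Round 2: pos2(id75) recv 87: fwd; pos4(id93) recv 75: drop; pos0(id87) recv 93: fwd
Round 3: pos3(id66) recv 87: fwd; pos1(id58) recv 93: fwd
After round 3: 2 messages still in flight

Answer: 2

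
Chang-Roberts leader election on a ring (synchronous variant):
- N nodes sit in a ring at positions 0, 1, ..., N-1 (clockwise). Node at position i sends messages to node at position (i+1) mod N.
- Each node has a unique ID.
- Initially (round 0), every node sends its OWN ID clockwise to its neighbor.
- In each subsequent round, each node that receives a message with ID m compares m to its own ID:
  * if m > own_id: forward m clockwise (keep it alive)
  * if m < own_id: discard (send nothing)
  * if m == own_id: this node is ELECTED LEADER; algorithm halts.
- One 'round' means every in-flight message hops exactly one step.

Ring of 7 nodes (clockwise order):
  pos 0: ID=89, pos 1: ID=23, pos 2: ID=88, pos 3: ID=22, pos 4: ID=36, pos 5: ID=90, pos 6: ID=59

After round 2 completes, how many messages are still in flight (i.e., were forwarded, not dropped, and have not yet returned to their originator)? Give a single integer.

Answer: 3

Derivation:
Round 1: pos1(id23) recv 89: fwd; pos2(id88) recv 23: drop; pos3(id22) recv 88: fwd; pos4(id36) recv 22: drop; pos5(id90) recv 36: drop; pos6(id59) recv 90: fwd; pos0(id89) recv 59: drop
Round 2: pos2(id88) recv 89: fwd; pos4(id36) recv 88: fwd; pos0(id89) recv 90: fwd
After round 2: 3 messages still in flight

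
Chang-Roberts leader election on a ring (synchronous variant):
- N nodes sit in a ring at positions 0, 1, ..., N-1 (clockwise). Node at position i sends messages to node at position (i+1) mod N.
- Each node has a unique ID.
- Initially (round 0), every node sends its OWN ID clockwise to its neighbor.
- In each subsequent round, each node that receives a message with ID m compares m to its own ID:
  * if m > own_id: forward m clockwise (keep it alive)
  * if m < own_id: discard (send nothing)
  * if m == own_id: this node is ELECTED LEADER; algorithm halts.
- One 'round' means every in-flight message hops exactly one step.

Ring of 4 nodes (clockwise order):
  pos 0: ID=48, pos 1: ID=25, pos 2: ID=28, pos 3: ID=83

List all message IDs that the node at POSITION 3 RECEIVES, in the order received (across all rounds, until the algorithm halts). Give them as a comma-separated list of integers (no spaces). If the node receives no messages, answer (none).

Answer: 28,48,83

Derivation:
Round 1: pos1(id25) recv 48: fwd; pos2(id28) recv 25: drop; pos3(id83) recv 28: drop; pos0(id48) recv 83: fwd
Round 2: pos2(id28) recv 48: fwd; pos1(id25) recv 83: fwd
Round 3: pos3(id83) recv 48: drop; pos2(id28) recv 83: fwd
Round 4: pos3(id83) recv 83: ELECTED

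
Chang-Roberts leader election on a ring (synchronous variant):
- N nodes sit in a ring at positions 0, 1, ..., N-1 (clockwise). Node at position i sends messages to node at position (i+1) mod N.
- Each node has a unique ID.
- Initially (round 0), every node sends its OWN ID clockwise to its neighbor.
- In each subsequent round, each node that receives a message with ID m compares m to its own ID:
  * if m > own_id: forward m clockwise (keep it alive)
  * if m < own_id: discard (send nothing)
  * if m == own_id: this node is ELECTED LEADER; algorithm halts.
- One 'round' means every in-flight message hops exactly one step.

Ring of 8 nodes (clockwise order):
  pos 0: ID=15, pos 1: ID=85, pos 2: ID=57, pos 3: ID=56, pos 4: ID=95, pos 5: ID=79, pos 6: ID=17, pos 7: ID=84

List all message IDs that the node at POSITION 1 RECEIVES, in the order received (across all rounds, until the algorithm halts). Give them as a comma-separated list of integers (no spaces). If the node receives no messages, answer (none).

Round 1: pos1(id85) recv 15: drop; pos2(id57) recv 85: fwd; pos3(id56) recv 57: fwd; pos4(id95) recv 56: drop; pos5(id79) recv 95: fwd; pos6(id17) recv 79: fwd; pos7(id84) recv 17: drop; pos0(id15) recv 84: fwd
Round 2: pos3(id56) recv 85: fwd; pos4(id95) recv 57: drop; pos6(id17) recv 95: fwd; pos7(id84) recv 79: drop; pos1(id85) recv 84: drop
Round 3: pos4(id95) recv 85: drop; pos7(id84) recv 95: fwd
Round 4: pos0(id15) recv 95: fwd
Round 5: pos1(id85) recv 95: fwd
Round 6: pos2(id57) recv 95: fwd
Round 7: pos3(id56) recv 95: fwd
Round 8: pos4(id95) recv 95: ELECTED

Answer: 15,84,95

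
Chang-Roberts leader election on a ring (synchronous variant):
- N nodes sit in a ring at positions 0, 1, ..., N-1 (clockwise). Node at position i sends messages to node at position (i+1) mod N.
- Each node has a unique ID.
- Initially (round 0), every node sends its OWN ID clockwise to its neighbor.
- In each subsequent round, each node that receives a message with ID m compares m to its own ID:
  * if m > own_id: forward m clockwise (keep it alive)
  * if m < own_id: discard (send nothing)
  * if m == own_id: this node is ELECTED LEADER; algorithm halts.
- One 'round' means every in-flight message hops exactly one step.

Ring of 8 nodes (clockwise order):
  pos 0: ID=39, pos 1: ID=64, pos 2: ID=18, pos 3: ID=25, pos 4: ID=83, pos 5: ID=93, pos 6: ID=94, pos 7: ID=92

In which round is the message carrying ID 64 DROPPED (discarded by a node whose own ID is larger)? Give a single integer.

Round 1: pos1(id64) recv 39: drop; pos2(id18) recv 64: fwd; pos3(id25) recv 18: drop; pos4(id83) recv 25: drop; pos5(id93) recv 83: drop; pos6(id94) recv 93: drop; pos7(id92) recv 94: fwd; pos0(id39) recv 92: fwd
Round 2: pos3(id25) recv 64: fwd; pos0(id39) recv 94: fwd; pos1(id64) recv 92: fwd
Round 3: pos4(id83) recv 64: drop; pos1(id64) recv 94: fwd; pos2(id18) recv 92: fwd
Round 4: pos2(id18) recv 94: fwd; pos3(id25) recv 92: fwd
Round 5: pos3(id25) recv 94: fwd; pos4(id83) recv 92: fwd
Round 6: pos4(id83) recv 94: fwd; pos5(id93) recv 92: drop
Round 7: pos5(id93) recv 94: fwd
Round 8: pos6(id94) recv 94: ELECTED
Message ID 64 originates at pos 1; dropped at pos 4 in round 3

Answer: 3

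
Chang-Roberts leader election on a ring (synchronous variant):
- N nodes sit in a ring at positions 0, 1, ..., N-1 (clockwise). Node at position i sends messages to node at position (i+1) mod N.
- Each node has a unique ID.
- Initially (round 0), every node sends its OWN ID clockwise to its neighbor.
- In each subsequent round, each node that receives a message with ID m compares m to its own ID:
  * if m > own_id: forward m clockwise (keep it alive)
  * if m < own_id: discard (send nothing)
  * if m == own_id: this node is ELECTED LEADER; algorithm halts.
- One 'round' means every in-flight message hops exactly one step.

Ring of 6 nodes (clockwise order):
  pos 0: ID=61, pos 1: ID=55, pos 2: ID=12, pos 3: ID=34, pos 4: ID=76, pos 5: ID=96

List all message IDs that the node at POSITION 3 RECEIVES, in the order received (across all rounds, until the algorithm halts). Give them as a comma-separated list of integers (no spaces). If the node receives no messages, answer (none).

Round 1: pos1(id55) recv 61: fwd; pos2(id12) recv 55: fwd; pos3(id34) recv 12: drop; pos4(id76) recv 34: drop; pos5(id96) recv 76: drop; pos0(id61) recv 96: fwd
Round 2: pos2(id12) recv 61: fwd; pos3(id34) recv 55: fwd; pos1(id55) recv 96: fwd
Round 3: pos3(id34) recv 61: fwd; pos4(id76) recv 55: drop; pos2(id12) recv 96: fwd
Round 4: pos4(id76) recv 61: drop; pos3(id34) recv 96: fwd
Round 5: pos4(id76) recv 96: fwd
Round 6: pos5(id96) recv 96: ELECTED

Answer: 12,55,61,96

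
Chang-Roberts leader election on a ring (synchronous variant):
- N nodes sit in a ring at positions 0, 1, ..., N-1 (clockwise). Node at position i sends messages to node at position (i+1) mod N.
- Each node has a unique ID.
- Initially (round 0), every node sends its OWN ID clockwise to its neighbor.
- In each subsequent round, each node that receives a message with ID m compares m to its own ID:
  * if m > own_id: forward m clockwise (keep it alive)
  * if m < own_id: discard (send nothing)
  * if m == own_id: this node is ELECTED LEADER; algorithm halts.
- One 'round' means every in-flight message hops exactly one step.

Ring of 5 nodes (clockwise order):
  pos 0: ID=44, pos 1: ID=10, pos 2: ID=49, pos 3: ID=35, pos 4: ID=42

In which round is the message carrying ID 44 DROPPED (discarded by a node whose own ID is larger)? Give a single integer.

Round 1: pos1(id10) recv 44: fwd; pos2(id49) recv 10: drop; pos3(id35) recv 49: fwd; pos4(id42) recv 35: drop; pos0(id44) recv 42: drop
Round 2: pos2(id49) recv 44: drop; pos4(id42) recv 49: fwd
Round 3: pos0(id44) recv 49: fwd
Round 4: pos1(id10) recv 49: fwd
Round 5: pos2(id49) recv 49: ELECTED
Message ID 44 originates at pos 0; dropped at pos 2 in round 2

Answer: 2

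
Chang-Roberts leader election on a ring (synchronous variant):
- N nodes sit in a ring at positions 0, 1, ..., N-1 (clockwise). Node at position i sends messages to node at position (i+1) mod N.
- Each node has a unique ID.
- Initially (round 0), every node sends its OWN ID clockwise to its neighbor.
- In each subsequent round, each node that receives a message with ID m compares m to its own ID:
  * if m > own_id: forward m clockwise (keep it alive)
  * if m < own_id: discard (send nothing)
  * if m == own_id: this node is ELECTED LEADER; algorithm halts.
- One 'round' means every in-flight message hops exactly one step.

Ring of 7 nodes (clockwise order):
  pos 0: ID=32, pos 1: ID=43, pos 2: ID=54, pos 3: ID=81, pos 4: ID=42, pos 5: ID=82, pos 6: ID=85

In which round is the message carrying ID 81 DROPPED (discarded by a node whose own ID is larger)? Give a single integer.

Round 1: pos1(id43) recv 32: drop; pos2(id54) recv 43: drop; pos3(id81) recv 54: drop; pos4(id42) recv 81: fwd; pos5(id82) recv 42: drop; pos6(id85) recv 82: drop; pos0(id32) recv 85: fwd
Round 2: pos5(id82) recv 81: drop; pos1(id43) recv 85: fwd
Round 3: pos2(id54) recv 85: fwd
Round 4: pos3(id81) recv 85: fwd
Round 5: pos4(id42) recv 85: fwd
Round 6: pos5(id82) recv 85: fwd
Round 7: pos6(id85) recv 85: ELECTED
Message ID 81 originates at pos 3; dropped at pos 5 in round 2

Answer: 2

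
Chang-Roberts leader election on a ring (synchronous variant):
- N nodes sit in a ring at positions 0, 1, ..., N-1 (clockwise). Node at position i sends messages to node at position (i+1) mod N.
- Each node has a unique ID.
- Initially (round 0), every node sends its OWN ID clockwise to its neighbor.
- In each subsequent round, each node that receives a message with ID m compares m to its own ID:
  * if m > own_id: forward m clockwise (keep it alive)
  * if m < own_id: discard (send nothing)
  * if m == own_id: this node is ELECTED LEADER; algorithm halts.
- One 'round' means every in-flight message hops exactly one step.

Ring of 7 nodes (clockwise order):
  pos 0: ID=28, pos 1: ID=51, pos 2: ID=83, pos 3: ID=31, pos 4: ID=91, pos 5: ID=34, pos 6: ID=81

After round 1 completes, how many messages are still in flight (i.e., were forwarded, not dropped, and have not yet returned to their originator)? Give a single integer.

Answer: 3

Derivation:
Round 1: pos1(id51) recv 28: drop; pos2(id83) recv 51: drop; pos3(id31) recv 83: fwd; pos4(id91) recv 31: drop; pos5(id34) recv 91: fwd; pos6(id81) recv 34: drop; pos0(id28) recv 81: fwd
After round 1: 3 messages still in flight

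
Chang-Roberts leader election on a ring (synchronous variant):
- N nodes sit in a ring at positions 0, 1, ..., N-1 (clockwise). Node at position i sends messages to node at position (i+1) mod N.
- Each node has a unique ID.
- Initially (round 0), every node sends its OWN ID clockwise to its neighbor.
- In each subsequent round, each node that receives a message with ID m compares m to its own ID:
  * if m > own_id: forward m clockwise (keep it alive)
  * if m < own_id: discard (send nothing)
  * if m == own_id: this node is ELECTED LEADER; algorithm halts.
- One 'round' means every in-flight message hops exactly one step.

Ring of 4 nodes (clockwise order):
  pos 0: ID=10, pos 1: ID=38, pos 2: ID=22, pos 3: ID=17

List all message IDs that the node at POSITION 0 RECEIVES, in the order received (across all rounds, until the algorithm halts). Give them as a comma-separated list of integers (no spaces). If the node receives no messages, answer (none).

Answer: 17,22,38

Derivation:
Round 1: pos1(id38) recv 10: drop; pos2(id22) recv 38: fwd; pos3(id17) recv 22: fwd; pos0(id10) recv 17: fwd
Round 2: pos3(id17) recv 38: fwd; pos0(id10) recv 22: fwd; pos1(id38) recv 17: drop
Round 3: pos0(id10) recv 38: fwd; pos1(id38) recv 22: drop
Round 4: pos1(id38) recv 38: ELECTED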